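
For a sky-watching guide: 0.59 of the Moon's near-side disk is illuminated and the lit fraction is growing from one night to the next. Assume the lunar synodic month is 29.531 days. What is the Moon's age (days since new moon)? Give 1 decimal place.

Invert f = (1 − cos θ)/2 to get cos θ = 1 − 2(0.59) = -0.180, hence θ₀ = arccos -0.180 = 100.4°.
The Moon is waxing (0°–180°), so θ = 100.4° directly.
At 360°/29.531 d per day, 100.4° corresponds to 8.23 days.

8.2 days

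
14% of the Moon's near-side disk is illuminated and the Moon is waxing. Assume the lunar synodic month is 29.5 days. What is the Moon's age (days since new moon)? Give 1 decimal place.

cos θ = 1 − 2f = 0.720, giving a principal value of 43.9°.
Before full moon the principal value applies: θ = 43.9°.
That fraction of the synodic month is 43.9/360 × 29.5 d ≈ 3.60 d.

3.6 days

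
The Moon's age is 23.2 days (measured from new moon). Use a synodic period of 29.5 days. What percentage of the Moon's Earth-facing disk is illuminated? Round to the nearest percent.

39%

Elongation θ = 360° × 23.2/29.5 ≈ 283.1°.
With cos θ = 0.227, the lit fraction is (1 − 0.227)/2 ≈ 0.387, so 39%.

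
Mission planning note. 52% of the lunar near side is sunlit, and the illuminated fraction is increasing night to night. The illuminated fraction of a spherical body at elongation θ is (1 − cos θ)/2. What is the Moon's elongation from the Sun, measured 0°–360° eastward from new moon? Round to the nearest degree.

Invert f = (1 − cos θ)/2 to get cos θ = 1 − 2(0.52) = -0.040, hence θ₀ = arccos -0.040 = 92.3°.
Waxing ⇒ before full, so θ = 92.3°.

92°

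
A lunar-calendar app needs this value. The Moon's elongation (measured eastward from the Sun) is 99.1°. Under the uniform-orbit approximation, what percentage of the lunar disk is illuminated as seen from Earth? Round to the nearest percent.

f = (1 − cos 99.1°)/2 = (1 − (-0.158))/2 ≈ 0.579, i.e. 58%.

58%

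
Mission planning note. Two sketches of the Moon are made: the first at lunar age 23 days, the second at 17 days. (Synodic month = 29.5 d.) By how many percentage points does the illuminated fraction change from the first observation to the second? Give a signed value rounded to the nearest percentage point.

+54 percentage points

θ₁ = 360° × 23/29.5 = 280.7°, f₁ = (1 − cos θ₁)/2 = 0.407.
θ₂ = 360° × 17/29.5 = 207.5°, f₂ = (1 − cos θ₂)/2 = 0.944.
Change = f₂ − f₁ = +0.536 → +54 percentage points.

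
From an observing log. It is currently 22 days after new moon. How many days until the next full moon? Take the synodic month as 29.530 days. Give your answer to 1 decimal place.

22.3 days

Full moon occurs at elongation 180°, i.e. at age 29.530 × 180/360 = 14.765 d.
Already past this cycle's full moon; the next is at 14.765 + 29.530 = 44.295 d, so 44.295 − 22 = 22.295 days.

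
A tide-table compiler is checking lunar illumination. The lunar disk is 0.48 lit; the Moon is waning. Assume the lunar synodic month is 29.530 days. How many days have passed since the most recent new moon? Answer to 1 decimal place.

22.3 days

From f = (1 − cos θ)/2: cos θ = 1 − 2×0.48 = 0.040; arccos → 87.7°.
A waning Moon lies in 180°–360°, so θ = 360° − 87.7° = 272.3°.
That fraction of the synodic month is 272.3/360 × 29.530 d ≈ 22.34 d.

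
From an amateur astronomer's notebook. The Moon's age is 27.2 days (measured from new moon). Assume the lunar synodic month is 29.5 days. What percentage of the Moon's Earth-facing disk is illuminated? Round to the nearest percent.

6%

Elongation θ = 360° × 27.2/29.5 ≈ 331.9°.
Illuminated fraction = (1 − cos 331.9°)/2 = (1 − 0.882)/2 ≈ 0.059, so 6%.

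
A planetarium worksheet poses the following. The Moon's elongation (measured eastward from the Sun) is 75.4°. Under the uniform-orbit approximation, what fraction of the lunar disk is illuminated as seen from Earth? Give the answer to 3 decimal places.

f = (1 − cos 75.4°)/2 = (1 − 0.252)/2 ≈ 0.374.

0.374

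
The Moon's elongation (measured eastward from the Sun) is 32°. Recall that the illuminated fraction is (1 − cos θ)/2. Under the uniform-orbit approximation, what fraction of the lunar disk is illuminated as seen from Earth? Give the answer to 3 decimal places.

f = (1 − cos 32°)/2 = (1 − 0.848)/2 ≈ 0.076.

0.076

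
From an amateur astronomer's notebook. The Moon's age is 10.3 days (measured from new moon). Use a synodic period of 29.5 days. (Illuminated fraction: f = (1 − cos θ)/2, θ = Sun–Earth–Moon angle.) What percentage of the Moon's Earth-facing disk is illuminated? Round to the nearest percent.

The Moon has covered 10.3/29.5 of its cycle, so θ ≈ 360° × 10.3/29.5 = 125.7°.
With cos θ = (-0.583), the lit fraction is (1 − (-0.583))/2 ≈ 0.792, so 79%.

79%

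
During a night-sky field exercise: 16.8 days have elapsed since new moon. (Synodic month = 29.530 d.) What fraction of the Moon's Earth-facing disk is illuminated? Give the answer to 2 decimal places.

0.95

Elongation θ = 360° × 16.8/29.530 ≈ 204.8°.
cos 204.8° = (-0.908), so f = (1 − (-0.908))/2 = 0.954.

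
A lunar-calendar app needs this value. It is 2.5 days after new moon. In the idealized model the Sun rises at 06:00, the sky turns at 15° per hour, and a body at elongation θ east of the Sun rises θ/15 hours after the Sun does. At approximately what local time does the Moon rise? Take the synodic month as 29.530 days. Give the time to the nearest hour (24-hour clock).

Elongation θ = 360° × 2.5/29.530 ≈ 30.5°.
At 15° of sky rotation per hour, 30.5° corresponds to a 2.03 h lag.
06:00 + 2.03 h ≈ 08:02 → 08:00 to the nearest hour.

08:00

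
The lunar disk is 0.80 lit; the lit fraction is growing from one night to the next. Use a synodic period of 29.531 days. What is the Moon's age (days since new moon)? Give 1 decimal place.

cos θ = 1 − 2f = -0.600, giving a principal value of 126.9°.
Waxing ⇒ before full, so θ = 126.9°.
At 360°/29.531 d per day, 126.9° corresponds to 10.41 days.

10.4 days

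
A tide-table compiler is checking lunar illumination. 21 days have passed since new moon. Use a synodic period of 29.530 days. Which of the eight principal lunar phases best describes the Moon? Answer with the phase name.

θ ≈ 360° × 21/29.530 = 256°, which falls in the last quarter sector.

last quarter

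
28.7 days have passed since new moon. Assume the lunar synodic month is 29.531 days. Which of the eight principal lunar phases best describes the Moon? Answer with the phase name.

θ ≈ 360° × 28.7/29.531 = 350°, which falls in the new moon sector.

new moon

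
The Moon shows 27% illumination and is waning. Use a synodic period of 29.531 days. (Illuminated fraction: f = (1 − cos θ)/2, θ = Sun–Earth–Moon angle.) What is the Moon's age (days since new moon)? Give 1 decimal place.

24.4 days

Invert f = (1 − cos θ)/2 to get cos θ = 1 − 2(0.27) = 0.460, hence θ₀ = arccos 0.460 = 62.6°.
A waning Moon lies in 180°–360°, so θ = 360° − 62.6° = 297.4°.
Age = 29.531 × 297.4°/360° ≈ 24.39 days.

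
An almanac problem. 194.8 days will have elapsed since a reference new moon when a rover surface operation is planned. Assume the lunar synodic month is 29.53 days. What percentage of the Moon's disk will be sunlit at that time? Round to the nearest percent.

91%

194.8 d spans 6 complete synodic months (6 × 29.53 = 177.18 d) plus 17.62 d.
Phase angle: θ = 360°·(17.62 d)/(29.53 d) = 214.8°.
cos 214.8° = (-0.821), so f = (1 − (-0.821))/2 = 0.911, so 91%.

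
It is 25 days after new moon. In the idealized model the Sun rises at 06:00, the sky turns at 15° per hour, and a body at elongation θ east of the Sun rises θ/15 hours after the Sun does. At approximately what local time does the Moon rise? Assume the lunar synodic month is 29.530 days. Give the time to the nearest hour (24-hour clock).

02:00

Elongation θ = 360° × 25/29.530 ≈ 304.8°.
The Moon trails the Sun by θ/15 = 304.8/15 ≈ 20.32 hours.
06:00 + 20.32 h ≈ 02:19 → 02:00 to the nearest hour.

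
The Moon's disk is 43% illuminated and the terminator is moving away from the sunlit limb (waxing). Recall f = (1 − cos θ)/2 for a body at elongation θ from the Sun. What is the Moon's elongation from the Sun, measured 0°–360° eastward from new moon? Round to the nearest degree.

82°

From f = (1 − cos θ)/2: cos θ = 1 − 2×0.43 = 0.140; arccos → 82.0°.
Waxing ⇒ before full, so θ = 82.0°.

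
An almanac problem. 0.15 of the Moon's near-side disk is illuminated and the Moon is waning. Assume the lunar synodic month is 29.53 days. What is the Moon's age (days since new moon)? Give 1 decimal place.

Invert f = (1 − cos θ)/2 to get cos θ = 1 − 2(0.15) = 0.700, hence θ₀ = arccos 0.700 = 45.6°.
Since the Moon is past full (waning), take the reflex angle: θ = 360° − 45.6° = 314.4°.
At 360°/29.53 d per day, 314.4° corresponds to 25.79 days.

25.8 days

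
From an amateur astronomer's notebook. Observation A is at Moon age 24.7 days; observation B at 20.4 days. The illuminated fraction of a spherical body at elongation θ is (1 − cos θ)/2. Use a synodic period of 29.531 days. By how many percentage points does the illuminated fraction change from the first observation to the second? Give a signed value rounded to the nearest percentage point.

First observation: θ = 360°·24.7/29.531 = 301.1°, so f = 0.242.
Second observation: θ = 248.7°, f = 0.682.
Δf = 0.682 − 0.242 = +0.440, i.e. +44 pp.

+44 pp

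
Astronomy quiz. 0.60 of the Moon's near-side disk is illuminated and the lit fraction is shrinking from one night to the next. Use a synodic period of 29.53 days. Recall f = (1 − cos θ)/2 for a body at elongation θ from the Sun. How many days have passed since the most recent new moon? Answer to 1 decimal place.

21.2 days

Invert f = (1 − cos θ)/2 to get cos θ = 1 − 2(0.60) = -0.200, hence θ₀ = arccos -0.200 = 101.5°.
Since the Moon is past full (waning), take the reflex angle: θ = 360° − 101.5° = 258.5°.
That fraction of the synodic month is 258.5/360 × 29.53 d ≈ 21.20 d.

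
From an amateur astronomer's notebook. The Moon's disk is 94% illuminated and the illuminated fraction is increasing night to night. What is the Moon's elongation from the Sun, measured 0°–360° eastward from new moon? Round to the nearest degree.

Invert f = (1 − cos θ)/2 to get cos θ = 1 − 2(0.94) = -0.880, hence θ₀ = arccos -0.880 = 151.6°.
The Moon is waxing (0°–180°), so θ = 151.6° directly.

152°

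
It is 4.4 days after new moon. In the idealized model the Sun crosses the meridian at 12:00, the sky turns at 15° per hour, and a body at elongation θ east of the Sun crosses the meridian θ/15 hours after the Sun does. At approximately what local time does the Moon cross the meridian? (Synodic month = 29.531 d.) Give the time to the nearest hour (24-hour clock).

16:00

Phase angle: θ = 360°·(4.4 d)/(29.531 d) = 53.6°.
At 15° of sky rotation per hour, 53.6° corresponds to a 3.58 h lag.
12:00 + 3.58 h ≈ 15:35 → 16:00 to the nearest hour.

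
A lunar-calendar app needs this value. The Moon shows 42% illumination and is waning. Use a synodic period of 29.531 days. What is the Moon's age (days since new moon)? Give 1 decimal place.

From f = (1 − cos θ)/2: cos θ = 1 − 2×0.42 = 0.160; arccos → 80.8°.
Waning ⇒ past full, so θ = 360° − 80.8° = 279.2°.
Age = 29.531 × 279.2°/360° ≈ 22.90 days.

22.9 days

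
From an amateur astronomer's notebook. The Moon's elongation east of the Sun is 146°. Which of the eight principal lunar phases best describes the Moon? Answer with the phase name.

waxing gibbous

146° lies in the waxing gibbous sector of the 8-phase cycle.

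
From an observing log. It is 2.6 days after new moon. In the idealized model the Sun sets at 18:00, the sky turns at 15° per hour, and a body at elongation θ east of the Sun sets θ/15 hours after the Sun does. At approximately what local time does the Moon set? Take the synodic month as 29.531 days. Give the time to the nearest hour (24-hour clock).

20:00

The Moon has covered 2.6/29.531 of its cycle, so θ ≈ 360° × 2.6/29.531 = 31.7°.
At 15° of sky rotation per hour, 31.7° corresponds to a 2.11 h lag.
18:00 + 2.11 h ≈ 20:07 → 20:00 to the nearest hour.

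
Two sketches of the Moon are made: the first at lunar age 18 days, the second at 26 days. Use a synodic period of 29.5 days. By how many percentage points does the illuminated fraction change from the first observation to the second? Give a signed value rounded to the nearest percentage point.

First observation: θ = 360°·18/29.5 = 219.7°, so f = 0.885.
Second observation: θ = 317.3°, f = 0.133.
Δf = 0.133 − 0.885 = -0.752, i.e. -75 pp.

-75 percentage points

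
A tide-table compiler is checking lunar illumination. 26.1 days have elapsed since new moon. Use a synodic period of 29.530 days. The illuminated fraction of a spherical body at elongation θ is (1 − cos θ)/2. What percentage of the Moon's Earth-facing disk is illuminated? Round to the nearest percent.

13%

Phase angle: θ = 360°·(26.1 d)/(29.530 d) = 318.2°.
cos 318.2° = 0.745, so f = (1 − 0.745)/2 = 0.127, so 13%.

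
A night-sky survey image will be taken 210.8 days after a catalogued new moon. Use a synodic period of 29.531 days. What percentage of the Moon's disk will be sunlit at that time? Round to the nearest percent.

210.8 d spans 7 complete synodic months (7 × 29.531 = 206.72 d) plus 4.08 d.
The Moon has covered 4.08/29.531 of its cycle, so θ ≈ 360° × 4.08/29.531 = 49.8°.
Illuminated fraction = (1 − cos 49.8°)/2 = (1 − 0.646)/2 ≈ 0.177, so 18%.

18%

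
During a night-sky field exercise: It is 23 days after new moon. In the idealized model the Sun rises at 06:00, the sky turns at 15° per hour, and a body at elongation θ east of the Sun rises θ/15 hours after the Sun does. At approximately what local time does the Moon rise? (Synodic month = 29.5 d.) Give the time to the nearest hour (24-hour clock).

01:00

Elongation θ = 360° × 23/29.5 ≈ 280.7°.
At 15° of sky rotation per hour, 280.7° corresponds to a 18.71 h lag.
06:00 + 18.71 h ≈ 00:43 → 01:00 to the nearest hour.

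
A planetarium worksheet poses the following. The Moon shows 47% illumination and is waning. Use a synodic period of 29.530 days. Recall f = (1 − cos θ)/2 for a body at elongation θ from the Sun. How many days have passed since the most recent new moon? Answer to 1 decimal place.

22.4 days

cos θ = 1 − 2f = 0.060, giving a principal value of 86.6°.
Since the Moon is past full (waning), take the reflex angle: θ = 360° − 86.6° = 273.4°.
Age = 29.530 × 273.4°/360° ≈ 22.43 days.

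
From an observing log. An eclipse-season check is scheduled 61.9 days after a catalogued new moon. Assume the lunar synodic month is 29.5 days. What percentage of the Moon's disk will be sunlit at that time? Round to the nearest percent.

61.9 d spans 2 complete synodic months (2 × 29.5 = 59.00 d) plus 2.90 d.
The Moon has covered 2.90/29.5 of its cycle, so θ ≈ 360° × 2.90/29.5 = 35.4°.
cos 35.4° = 0.815, so f = (1 − 0.815)/2 = 0.092, so 9%.

9%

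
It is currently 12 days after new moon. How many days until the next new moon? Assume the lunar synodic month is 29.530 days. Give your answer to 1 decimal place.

17.5 days

One full lunation from the last new moon is 29.530 d; remaining = 29.530 − 12 = 17.530 d.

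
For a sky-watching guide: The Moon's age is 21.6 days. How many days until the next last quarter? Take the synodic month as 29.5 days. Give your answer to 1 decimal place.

Last quarter occurs at elongation 270°, i.e. at age 29.5 × 270/360 = 22.125 d.
So 0.525 days remain (22.125 − 21.6).

0.5 days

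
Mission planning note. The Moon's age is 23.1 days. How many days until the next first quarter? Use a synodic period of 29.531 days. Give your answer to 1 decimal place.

First quarter is 0.25 of the way through the cycle: age 0.25 × 29.531 = 7.383 d.
This lunation's first quarter (7.383 d) has passed, so add one period: 36.914 − 23.1 = 13.814 days.

13.8 days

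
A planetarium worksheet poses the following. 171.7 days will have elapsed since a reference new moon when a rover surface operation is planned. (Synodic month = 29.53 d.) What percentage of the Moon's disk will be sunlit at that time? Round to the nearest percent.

Reduce mod P: 171.7 − 5×29.53 = 24.05 d into the current lunation.
Elongation θ = 360° × 24.05/29.53 ≈ 293.2°.
cos 293.2° = 0.394, so f = (1 − 0.394)/2 = 0.303, so 30%.

30%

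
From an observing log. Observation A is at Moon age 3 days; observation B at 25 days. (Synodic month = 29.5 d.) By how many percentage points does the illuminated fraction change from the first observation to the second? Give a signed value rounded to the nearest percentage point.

+11 percentage points

First observation: θ = 360°·3/29.5 = 36.6°, so f = 0.099.
Second observation: θ = 305.1°, f = 0.213.
Δf = 0.213 − 0.099 = +0.114, i.e. +11 pp.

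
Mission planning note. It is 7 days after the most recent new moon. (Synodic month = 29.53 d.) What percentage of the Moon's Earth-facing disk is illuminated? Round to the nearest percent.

Phase angle: θ = 360°·(7 d)/(29.53 d) = 85.3°.
With cos θ = 0.081, the lit fraction is (1 − 0.081)/2 ≈ 0.459, so 46%.

46%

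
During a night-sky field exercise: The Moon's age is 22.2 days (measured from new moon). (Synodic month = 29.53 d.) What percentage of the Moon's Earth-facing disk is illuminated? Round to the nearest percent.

Phase angle: θ = 360°·(22.2 d)/(29.53 d) = 270.6°.
With cos θ = 0.011, the lit fraction is (1 − 0.011)/2 ≈ 0.494, so 49%.

49%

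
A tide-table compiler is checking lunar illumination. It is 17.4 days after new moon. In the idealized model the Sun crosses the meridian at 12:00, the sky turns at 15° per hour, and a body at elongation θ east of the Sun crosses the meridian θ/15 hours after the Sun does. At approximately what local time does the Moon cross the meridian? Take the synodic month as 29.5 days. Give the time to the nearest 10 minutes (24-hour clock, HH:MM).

02:10

Elongation θ = 360° × 17.4/29.5 ≈ 212.3°.
At 15° of sky rotation per hour, 212.3° corresponds to a 14.16 h lag.
12:00 + 14.156 h ≈ 02:09 → 02:10 to the nearest ten minutes.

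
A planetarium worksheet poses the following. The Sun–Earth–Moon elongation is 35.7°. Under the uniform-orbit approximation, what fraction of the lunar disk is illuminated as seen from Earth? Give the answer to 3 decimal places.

f = (1 − cos 35.7°)/2 = (1 − 0.812)/2 ≈ 0.094.

0.094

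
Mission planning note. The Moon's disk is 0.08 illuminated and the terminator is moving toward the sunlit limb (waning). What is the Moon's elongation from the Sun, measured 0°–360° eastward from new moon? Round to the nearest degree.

Invert f = (1 − cos θ)/2 to get cos θ = 1 − 2(0.08) = 0.840, hence θ₀ = arccos 0.840 = 32.9°.
A waning Moon lies in 180°–360°, so θ = 360° − 32.9° = 327.1°.

327°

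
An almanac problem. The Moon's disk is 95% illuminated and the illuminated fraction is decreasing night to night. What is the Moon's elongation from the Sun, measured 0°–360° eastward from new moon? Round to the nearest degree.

206°

From f = (1 − cos θ)/2: cos θ = 1 − 2×0.95 = -0.900; arccos → 154.2°.
Since the Moon is past full (waning), take the reflex angle: θ = 360° − 154.2° = 205.8°.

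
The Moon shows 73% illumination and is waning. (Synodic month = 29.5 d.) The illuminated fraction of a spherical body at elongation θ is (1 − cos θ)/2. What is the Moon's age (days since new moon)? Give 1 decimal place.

19.9 days

Invert f = (1 − cos θ)/2 to get cos θ = 1 − 2(0.73) = -0.460, hence θ₀ = arccos -0.460 = 117.4°.
A waning Moon lies in 180°–360°, so θ = 360° − 117.4° = 242.6°.
That fraction of the synodic month is 242.6/360 × 29.5 d ≈ 19.88 d.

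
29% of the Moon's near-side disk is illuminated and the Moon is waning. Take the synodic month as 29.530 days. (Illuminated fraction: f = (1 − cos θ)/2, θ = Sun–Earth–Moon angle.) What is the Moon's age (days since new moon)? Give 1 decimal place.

24.2 days

Invert f = (1 − cos θ)/2 to get cos θ = 1 − 2(0.29) = 0.420, hence θ₀ = arccos 0.420 = 65.2°.
Waning ⇒ past full, so θ = 360° − 65.2° = 294.8°.
At 360°/29.530 d per day, 294.8° corresponds to 24.18 days.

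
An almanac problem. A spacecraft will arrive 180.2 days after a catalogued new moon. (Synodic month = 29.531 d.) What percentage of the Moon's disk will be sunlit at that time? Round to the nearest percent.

10%

180.2/29.531 = 6.102 lunations, so 6 complete cycles and 3.01 d into the next.
Elongation θ = 360° × 3.01/29.531 ≈ 36.7°.
cos 36.7° = 0.801, so f = (1 − 0.801)/2 = 0.099, so 10%.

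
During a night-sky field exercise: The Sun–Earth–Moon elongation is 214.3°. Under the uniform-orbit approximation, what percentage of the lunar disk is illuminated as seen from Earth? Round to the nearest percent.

91%

cos 214.3° = (-0.826), so f = (1 − (-0.826))/2 = 0.913, i.e. 91%.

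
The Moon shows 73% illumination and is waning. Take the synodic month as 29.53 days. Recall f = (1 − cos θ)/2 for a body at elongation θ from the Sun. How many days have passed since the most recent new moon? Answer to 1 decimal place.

19.9 days

Invert f = (1 − cos θ)/2 to get cos θ = 1 − 2(0.73) = -0.460, hence θ₀ = arccos -0.460 = 117.4°.
Since the Moon is past full (waning), take the reflex angle: θ = 360° − 117.4° = 242.6°.
Age = 29.53 × 242.6°/360° ≈ 19.90 days.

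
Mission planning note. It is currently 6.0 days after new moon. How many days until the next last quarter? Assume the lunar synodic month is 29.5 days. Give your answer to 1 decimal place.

16.1 days

Last quarter occurs at elongation 270°, i.e. at age 29.5 × 270/360 = 22.125 d.
That is 22.125 − 6.0 = 16.125 days ahead.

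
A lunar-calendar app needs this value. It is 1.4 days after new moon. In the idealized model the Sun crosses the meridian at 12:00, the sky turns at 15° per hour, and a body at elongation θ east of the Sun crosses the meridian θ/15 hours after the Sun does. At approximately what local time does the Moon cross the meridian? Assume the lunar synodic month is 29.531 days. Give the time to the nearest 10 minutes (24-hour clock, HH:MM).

The Moon has covered 1.4/29.531 of its cycle, so θ ≈ 360° × 1.4/29.531 = 17.1°.
The Moon trails the Sun by θ/15 = 17.1/15 ≈ 1.14 hours.
12:00 + 1.138 h ≈ 13:08 → 13:10 to the nearest ten minutes.

13:10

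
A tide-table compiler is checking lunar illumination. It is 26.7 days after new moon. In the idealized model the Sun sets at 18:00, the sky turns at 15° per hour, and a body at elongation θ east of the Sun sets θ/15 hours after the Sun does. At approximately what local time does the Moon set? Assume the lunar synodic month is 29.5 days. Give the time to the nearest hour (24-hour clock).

The Moon has covered 26.7/29.5 of its cycle, so θ ≈ 360° × 26.7/29.5 = 325.8°.
At 15° of sky rotation per hour, 325.8° corresponds to a 21.72 h lag.
18:00 + 21.72 h ≈ 15:43 → 16:00 to the nearest hour.

16:00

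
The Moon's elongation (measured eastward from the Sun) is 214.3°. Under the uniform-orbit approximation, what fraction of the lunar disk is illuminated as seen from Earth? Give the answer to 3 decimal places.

cos 214.3° = (-0.826), so f = (1 − (-0.826))/2 = 0.913.

0.913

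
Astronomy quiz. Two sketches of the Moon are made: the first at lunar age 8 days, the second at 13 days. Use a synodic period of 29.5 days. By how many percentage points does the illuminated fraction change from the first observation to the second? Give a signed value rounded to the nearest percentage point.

+40 pp

θ₁ = 360° × 8/29.5 = 97.6°, f₁ = (1 − cos θ₁)/2 = 0.566.
θ₂ = 360° × 13/29.5 = 158.6°, f₂ = (1 − cos θ₂)/2 = 0.966.
Change = f₂ − f₁ = +0.399 → +40 percentage points.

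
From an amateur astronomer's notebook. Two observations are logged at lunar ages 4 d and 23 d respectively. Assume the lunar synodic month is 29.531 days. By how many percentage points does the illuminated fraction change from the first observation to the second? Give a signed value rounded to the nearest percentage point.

+24 percentage points

θ₁ = 360° × 4/29.531 = 48.8°, f₁ = (1 − cos θ₁)/2 = 0.170.
θ₂ = 360° × 23/29.531 = 280.4°, f₂ = (1 − cos θ₂)/2 = 0.410.
Change = f₂ − f₁ = +0.239 → +24 percentage points.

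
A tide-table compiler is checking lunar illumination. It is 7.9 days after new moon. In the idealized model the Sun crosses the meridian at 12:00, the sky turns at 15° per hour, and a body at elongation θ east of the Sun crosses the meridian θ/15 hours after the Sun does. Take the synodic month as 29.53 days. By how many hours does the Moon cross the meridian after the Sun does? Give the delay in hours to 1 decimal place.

6.4 h

Phase angle: θ = 360°·(7.9 d)/(29.53 d) = 96.3°.
Delay after the Sun = 96.3° / (15°/h) ≈ 6.42 h.
So the Moon crosses the meridian 6.42 h after the Sun.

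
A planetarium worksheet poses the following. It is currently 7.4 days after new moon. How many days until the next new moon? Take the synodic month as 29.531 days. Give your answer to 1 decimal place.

One full lunation from the last new moon is 29.531 d; remaining = 29.531 − 7.4 = 22.131 d.

22.1 days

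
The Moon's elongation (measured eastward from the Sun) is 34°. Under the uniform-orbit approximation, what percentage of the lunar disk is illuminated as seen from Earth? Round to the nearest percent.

9%

f = (1 − cos 34°)/2 = (1 − 0.829)/2 ≈ 0.085, i.e. 9%.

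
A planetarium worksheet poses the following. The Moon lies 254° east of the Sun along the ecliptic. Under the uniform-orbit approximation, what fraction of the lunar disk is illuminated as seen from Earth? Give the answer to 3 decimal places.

Half-versine of 254°: (1 − (-0.276))/2 = 0.638.

0.638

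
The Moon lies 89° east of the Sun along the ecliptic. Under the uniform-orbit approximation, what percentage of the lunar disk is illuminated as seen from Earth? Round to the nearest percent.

f = (1 − cos 89°)/2 = (1 − 0.017)/2 ≈ 0.491, i.e. 49%.

49%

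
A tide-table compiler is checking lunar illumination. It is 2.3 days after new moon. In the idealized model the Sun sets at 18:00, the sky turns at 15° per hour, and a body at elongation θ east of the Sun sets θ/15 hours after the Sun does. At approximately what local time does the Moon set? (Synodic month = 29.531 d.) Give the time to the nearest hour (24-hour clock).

20:00

Elongation θ = 360° × 2.3/29.531 ≈ 28.0°.
Delay after the Sun = 28.0° / (15°/h) ≈ 1.87 h.
18:00 + 1.87 h ≈ 19:52 → 20:00 to the nearest hour.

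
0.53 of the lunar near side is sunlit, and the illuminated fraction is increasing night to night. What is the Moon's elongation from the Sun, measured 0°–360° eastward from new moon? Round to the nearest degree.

93°

From f = (1 − cos θ)/2: cos θ = 1 − 2×0.53 = -0.060; arccos → 93.4°.
Waxing ⇒ before full, so θ = 93.4°.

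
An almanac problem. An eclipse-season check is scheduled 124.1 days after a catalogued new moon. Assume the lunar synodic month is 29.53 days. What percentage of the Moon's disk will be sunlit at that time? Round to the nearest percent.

Reduce mod P: 124.1 − 4×29.53 = 5.98 d into the current lunation.
The Moon has covered 5.98/29.53 of its cycle, so θ ≈ 360° × 5.98/29.53 = 72.9°.
With cos θ = 0.294, the lit fraction is (1 − 0.294)/2 ≈ 0.353, so 35%.

35%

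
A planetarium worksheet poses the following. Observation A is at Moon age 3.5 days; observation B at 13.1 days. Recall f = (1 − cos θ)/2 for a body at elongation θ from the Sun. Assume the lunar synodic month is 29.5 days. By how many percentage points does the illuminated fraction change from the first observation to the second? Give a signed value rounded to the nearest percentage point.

+84 percentage points

θ₁ = 360° × 3.5/29.5 = 42.7°, f₁ = (1 − cos θ₁)/2 = 0.133.
θ₂ = 360° × 13.1/29.5 = 159.9°, f₂ = (1 − cos θ₂)/2 = 0.969.
Change = f₂ − f₁ = +0.837 → +84 percentage points.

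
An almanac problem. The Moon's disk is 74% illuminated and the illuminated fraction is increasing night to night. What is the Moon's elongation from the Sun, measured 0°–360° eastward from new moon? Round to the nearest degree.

From f = (1 − cos θ)/2: cos θ = 1 − 2×0.74 = -0.480; arccos → 118.7°.
Waxing ⇒ before full, so θ = 118.7°.

119°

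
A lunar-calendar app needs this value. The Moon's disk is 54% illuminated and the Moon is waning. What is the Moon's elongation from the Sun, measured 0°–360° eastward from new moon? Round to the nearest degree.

265°

From f = (1 − cos θ)/2: cos θ = 1 − 2×0.54 = -0.080; arccos → 94.6°.
A waning Moon lies in 180°–360°, so θ = 360° − 94.6° = 265.4°.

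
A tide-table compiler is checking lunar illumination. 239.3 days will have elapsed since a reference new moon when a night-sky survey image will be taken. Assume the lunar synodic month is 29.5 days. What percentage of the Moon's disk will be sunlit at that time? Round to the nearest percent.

12%

Reduce mod P: 239.3 − 8×29.5 = 3.30 d into the current lunation.
Phase angle: θ = 360°·(3.30 d)/(29.5 d) = 40.3°.
cos 40.3° = 0.763, so f = (1 − 0.763)/2 = 0.119, so 12%.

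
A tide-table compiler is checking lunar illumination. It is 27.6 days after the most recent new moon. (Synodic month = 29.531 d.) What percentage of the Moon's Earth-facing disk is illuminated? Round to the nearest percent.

4%

Phase angle: θ = 360°·(27.6 d)/(29.531 d) = 336.5°.
With cos θ = 0.917, the lit fraction is (1 − 0.917)/2 ≈ 0.042, so 4%.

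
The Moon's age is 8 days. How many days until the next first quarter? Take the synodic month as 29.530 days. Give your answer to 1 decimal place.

First quarter is 0.25 of the way through the cycle: age 0.25 × 29.530 = 7.383 d.
Already past this cycle's first quarter; the next is at 7.383 + 29.530 = 36.913 d, so 36.913 − 8 = 28.913 days.

28.9 days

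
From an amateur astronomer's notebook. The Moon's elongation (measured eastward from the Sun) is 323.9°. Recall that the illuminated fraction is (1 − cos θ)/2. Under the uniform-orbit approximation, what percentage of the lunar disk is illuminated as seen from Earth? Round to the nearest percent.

10%

f = (1 − cos 323.9°)/2 = (1 − 0.808)/2 ≈ 0.096, i.e. 10%.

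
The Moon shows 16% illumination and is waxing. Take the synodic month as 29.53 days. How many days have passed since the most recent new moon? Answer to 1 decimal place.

3.9 days

cos θ = 1 − 2f = 0.680, giving a principal value of 47.2°.
The Moon is waxing (0°–180°), so θ = 47.2° directly.
Age = 29.53 × 47.2°/360° ≈ 3.87 days.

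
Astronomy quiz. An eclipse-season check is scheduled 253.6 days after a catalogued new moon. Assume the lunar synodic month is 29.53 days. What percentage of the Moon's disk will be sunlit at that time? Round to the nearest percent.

93%

253.6 d spans 8 complete synodic months (8 × 29.53 = 236.24 d) plus 17.36 d.
Phase angle: θ = 360°·(17.36 d)/(29.53 d) = 211.6°.
Illuminated fraction = (1 − cos 211.6°)/2 = (1 − (-0.851))/2 ≈ 0.926, so 93%.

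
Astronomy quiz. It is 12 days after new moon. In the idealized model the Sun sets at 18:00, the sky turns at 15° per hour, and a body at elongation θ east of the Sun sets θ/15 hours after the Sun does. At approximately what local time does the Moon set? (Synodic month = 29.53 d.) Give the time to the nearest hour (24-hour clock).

04:00

Elongation θ = 360° × 12/29.53 ≈ 146.3°.
Delay after the Sun = 146.3° / (15°/h) ≈ 9.75 h.
18:00 + 9.75 h ≈ 03:45 → 04:00 to the nearest hour.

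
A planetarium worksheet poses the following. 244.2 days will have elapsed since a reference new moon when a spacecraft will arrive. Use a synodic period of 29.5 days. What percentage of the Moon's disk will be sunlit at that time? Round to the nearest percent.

59%

Reduce mod P: 244.2 − 8×29.5 = 8.20 d into the current lunation.
The Moon has covered 8.20/29.5 of its cycle, so θ ≈ 360° × 8.20/29.5 = 100.1°.
Illuminated fraction = (1 − cos 100.1°)/2 = (1 − (-0.175))/2 ≈ 0.587, so 59%.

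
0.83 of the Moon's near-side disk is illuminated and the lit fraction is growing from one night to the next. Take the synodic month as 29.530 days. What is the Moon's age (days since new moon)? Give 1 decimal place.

10.8 days

cos θ = 1 − 2f = -0.660, giving a principal value of 131.3°.
Before full moon the principal value applies: θ = 131.3°.
At 360°/29.530 d per day, 131.3° corresponds to 10.77 days.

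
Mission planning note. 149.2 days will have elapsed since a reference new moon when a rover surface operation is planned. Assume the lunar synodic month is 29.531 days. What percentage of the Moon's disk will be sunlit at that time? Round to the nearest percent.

149.2/29.531 = 5.052 lunations, so 5 complete cycles and 1.54 d into the next.
Phase angle: θ = 360°·(1.54 d)/(29.531 d) = 18.8°.
cos 18.8° = 0.946, so f = (1 − 0.946)/2 = 0.027, so 3%.

3%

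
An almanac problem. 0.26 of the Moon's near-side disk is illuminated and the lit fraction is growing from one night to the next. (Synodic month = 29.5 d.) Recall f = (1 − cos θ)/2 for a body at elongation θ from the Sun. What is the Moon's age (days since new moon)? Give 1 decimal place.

Invert f = (1 − cos θ)/2 to get cos θ = 1 − 2(0.26) = 0.480, hence θ₀ = arccos 0.480 = 61.3°.
Before full moon the principal value applies: θ = 61.3°.
At 360°/29.5 d per day, 61.3° corresponds to 5.02 days.

5.0 days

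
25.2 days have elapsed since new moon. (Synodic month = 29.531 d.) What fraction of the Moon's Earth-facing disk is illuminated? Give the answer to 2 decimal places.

Phase angle: θ = 360°·(25.2 d)/(29.531 d) = 307.2°.
With cos θ = 0.605, the lit fraction is (1 − 0.605)/2 ≈ 0.198.

0.20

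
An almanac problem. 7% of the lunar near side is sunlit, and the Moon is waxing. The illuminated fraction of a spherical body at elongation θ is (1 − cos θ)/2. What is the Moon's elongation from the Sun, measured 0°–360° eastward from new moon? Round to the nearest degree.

31°

From f = (1 − cos θ)/2: cos θ = 1 − 2×0.07 = 0.860; arccos → 30.7°.
Waxing ⇒ before full, so θ = 30.7°.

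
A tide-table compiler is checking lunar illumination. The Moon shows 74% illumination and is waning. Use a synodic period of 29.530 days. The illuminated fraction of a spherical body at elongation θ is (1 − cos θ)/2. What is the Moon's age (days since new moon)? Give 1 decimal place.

19.8 days

Invert f = (1 − cos θ)/2 to get cos θ = 1 − 2(0.74) = -0.480, hence θ₀ = arccos -0.480 = 118.7°.
A waning Moon lies in 180°–360°, so θ = 360° − 118.7° = 241.3°.
At 360°/29.530 d per day, 241.3° corresponds to 19.79 days.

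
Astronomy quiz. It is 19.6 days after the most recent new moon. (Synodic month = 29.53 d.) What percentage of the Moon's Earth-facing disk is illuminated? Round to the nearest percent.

Phase angle: θ = 360°·(19.6 d)/(29.53 d) = 238.9°.
cos 238.9° = (-0.516), so f = (1 − (-0.516))/2 = 0.758, so 76%.

76%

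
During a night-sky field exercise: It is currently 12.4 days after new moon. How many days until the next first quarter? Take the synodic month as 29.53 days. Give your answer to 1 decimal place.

First quarter occurs at elongation 90°, i.e. at age 29.53 × 90/360 = 7.383 d.
This lunation's first quarter (7.383 d) has passed, so add one period: 36.913 − 12.4 = 24.513 days.

24.5 days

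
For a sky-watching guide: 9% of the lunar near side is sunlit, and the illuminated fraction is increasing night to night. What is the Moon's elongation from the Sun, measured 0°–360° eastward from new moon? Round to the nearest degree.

Invert f = (1 − cos θ)/2 to get cos θ = 1 − 2(0.09) = 0.820, hence θ₀ = arccos 0.820 = 34.9°.
The Moon is waxing (0°–180°), so θ = 34.9° directly.

35°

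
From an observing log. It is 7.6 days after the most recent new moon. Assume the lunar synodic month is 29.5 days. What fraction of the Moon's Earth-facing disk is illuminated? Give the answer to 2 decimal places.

Elongation θ = 360° × 7.6/29.5 ≈ 92.7°.
Illuminated fraction = (1 − cos 92.7°)/2 = (1 − (-0.048))/2 ≈ 0.524.

0.52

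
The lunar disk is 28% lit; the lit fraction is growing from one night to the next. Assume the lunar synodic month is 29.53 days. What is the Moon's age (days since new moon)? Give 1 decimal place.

cos θ = 1 − 2f = 0.440, giving a principal value of 63.9°.
Waxing ⇒ before full, so θ = 63.9°.
At 360°/29.53 d per day, 63.9° corresponds to 5.24 days.

5.2 days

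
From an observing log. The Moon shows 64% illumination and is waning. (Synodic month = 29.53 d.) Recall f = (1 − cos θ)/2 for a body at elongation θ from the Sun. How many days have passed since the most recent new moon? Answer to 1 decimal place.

cos θ = 1 − 2f = -0.280, giving a principal value of 106.3°.
Since the Moon is past full (waning), take the reflex angle: θ = 360° − 106.3° = 253.7°.
That fraction of the synodic month is 253.7/360 × 29.53 d ≈ 20.81 d.

20.8 days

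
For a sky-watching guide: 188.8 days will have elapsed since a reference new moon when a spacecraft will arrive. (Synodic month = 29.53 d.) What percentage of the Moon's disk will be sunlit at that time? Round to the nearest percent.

89%

188.8 d spans 6 complete synodic months (6 × 29.53 = 177.18 d) plus 11.62 d.
Phase angle: θ = 360°·(11.62 d)/(29.53 d) = 141.7°.
With cos θ = (-0.784), the lit fraction is (1 − (-0.784))/2 ≈ 0.892, so 89%.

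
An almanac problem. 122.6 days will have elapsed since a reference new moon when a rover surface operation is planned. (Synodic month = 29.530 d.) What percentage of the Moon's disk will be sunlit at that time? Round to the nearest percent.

122.6 d spans 4 complete synodic months (4 × 29.530 = 118.12 d) plus 4.48 d.
Phase angle: θ = 360°·(4.48 d)/(29.530 d) = 54.6°.
cos 54.6° = 0.579, so f = (1 − 0.579)/2 = 0.210, so 21%.

21%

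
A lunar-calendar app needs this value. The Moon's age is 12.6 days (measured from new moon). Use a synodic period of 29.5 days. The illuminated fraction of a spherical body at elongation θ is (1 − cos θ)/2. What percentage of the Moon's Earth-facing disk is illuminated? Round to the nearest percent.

Elongation θ = 360° × 12.6/29.5 ≈ 153.8°.
With cos θ = (-0.897), the lit fraction is (1 − (-0.897))/2 ≈ 0.948, so 95%.

95%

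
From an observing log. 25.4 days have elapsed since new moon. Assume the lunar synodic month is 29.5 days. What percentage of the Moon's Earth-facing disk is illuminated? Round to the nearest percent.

18%

Elongation θ = 360° × 25.4/29.5 ≈ 310.0°.
With cos θ = 0.642, the lit fraction is (1 − 0.642)/2 ≈ 0.179, so 18%.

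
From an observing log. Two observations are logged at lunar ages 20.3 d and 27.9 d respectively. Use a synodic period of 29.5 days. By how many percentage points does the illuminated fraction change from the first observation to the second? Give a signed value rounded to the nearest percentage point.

First observation: θ = 360°·20.3/29.5 = 247.7°, so f = 0.689.
Second observation: θ = 340.5°, f = 0.029.
Δf = 0.029 − 0.689 = -0.661, i.e. -66 pp.

-66 percentage points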